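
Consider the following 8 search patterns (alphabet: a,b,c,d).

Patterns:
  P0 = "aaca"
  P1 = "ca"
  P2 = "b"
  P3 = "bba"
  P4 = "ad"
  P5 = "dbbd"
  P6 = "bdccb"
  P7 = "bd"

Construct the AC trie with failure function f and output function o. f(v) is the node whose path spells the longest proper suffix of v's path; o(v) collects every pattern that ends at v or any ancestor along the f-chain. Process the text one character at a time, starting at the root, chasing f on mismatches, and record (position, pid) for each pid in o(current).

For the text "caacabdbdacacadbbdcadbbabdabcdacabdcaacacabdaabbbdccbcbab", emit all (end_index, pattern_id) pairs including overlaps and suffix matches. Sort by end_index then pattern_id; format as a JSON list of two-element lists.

Construct AC machine:
Trie nodes:
  n0 'ε': a→1 b→7 c→5 d→11
  n1 'a': a→2 d→10
  n2 'aa': c→3
  n3 'aac': a→4
  n4 'aaca': ·  ←P0
  n5 'c': a→6
  n6 'ca': ·  ←P1
  n7 'b': b→8 d→15  ←P2
  n8 'bb': a→9
  n9 'bba': ·  ←P3
  n10 'ad': ·  ←P4
  n11 'd': b→12
  n12 'db': b→13
  n13 'dbb': d→14
  n14 'dbbd': ·  ←P5
  n15 'bd': c→16  ←P7
  n16 'bdc': c→17
  n17 'bdcc': b→18
  n18 'bdccb': ·  ←P6

Failure links (BFS by depth):
  n1('a'): parent n0 fail=0; on 'a' 0 → fail=0;  out ∅∪∅=∅
  n5('c'): parent n0 fail=0; on 'c' 0 → fail=0;  out ∅∪∅=∅
  n7('b'): parent n0 fail=0; on 'b' 0 → fail=0;  out {2}∪∅={2}
  n11('d'): parent n0 fail=0; on 'd' 0 → fail=0;  out ∅∪∅=∅
  n2('aa'): parent n1 fail=0; on 'a' 0 → fail=1;  out ∅∪∅=∅
  n6('ca'): parent n5 fail=0; on 'a' 0 → fail=1;  out {1}∪∅={1}
  n8('bb'): parent n7 fail=0; on 'b' 0 → fail=7;  out ∅∪{2}={2}
  n10('ad'): parent n1 fail=0; on 'd' 0 → fail=11;  out {4}∪∅={4}
  n12('db'): parent n11 fail=0; on 'b' 0 → fail=7;  out ∅∪{2}={2}
  n15('bd'): parent n7 fail=0; on 'd' 0 → fail=11;  out {7}∪∅={7}
  n3('aac'): parent n2 fail=1; on 'c' 1→0 → fail=5;  out ∅∪∅=∅
  n9('bba'): parent n8 fail=7; on 'a' 7→0 → fail=1;  out {3}∪∅={3}
  n13('dbb'): parent n12 fail=7; on 'b' 7 → fail=8;  out ∅∪{2}={2}
  n16('bdc'): parent n15 fail=11; on 'c' 11→0 → fail=5;  out ∅∪∅=∅
  n4('aaca'): parent n3 fail=5; on 'a' 5 → fail=6;  out {0}∪{1}={0,1}
  n14('dbbd'): parent n13 fail=8; on 'd' 8→7 → fail=15;  out {5}∪{7}={5,7}
  n17('bdcc'): parent n16 fail=5; on 'c' 5→0 → fail=5;  out ∅∪∅=∅
  n18('bdccb'): parent n17 fail=5; on 'b' 5→0 → fail=7;  out {6}∪{2}={2,6}

Text stream:
pos 0 'c': at 5
pos 1 'a': at 6  ** P1@[0:1]
pos 2 'a': at 2 (via fail)
pos 3 'c': at 3
pos 4 'a': at 4  ** P0@[1:4],P1@[3:4]
pos 5 'b': at 7 (via fail)  ** P2@[5:5]
pos 6 'd': at 15  ** P7@[5:6]
pos 7 'b': at 12 (via fail)  ** P2@[7:7]
pos 8 'd': at 15 (via fail)  ** P7@[7:8]
pos 9 'a': at 1 (via fail)
pos 10 'c': at 5 (via fail)
pos 11 'a': at 6  ** P1@[10:11]
pos 12 'c': at 5 (via fail)
pos 13 'a': at 6  ** P1@[12:13]
pos 14 'd': at 10 (via fail)  ** P4@[13:14]
pos 15 'b': at 12 (via fail)  ** P2@[15:15]
pos 16 'b': at 13  ** P2@[16:16]
pos 17 'd': at 14  ** P5@[14:17],P7@[16:17]
pos 18 'c': at 16 (via fail)
pos 19 'a': at 6 (via fail)  ** P1@[18:19]
pos 20 'd': at 10 (via fail)  ** P4@[19:20]
pos 21 'b': at 12 (via fail)  ** P2@[21:21]
pos 22 'b': at 13  ** P2@[22:22]
pos 23 'a': at 9 (via fail)  ** P3@[21:23]
pos 24 'b': at 7 (via fail)  ** P2@[24:24]
pos 25 'd': at 15  ** P7@[24:25]
pos 26 'a': at 1 (via fail)
pos 27 'b': at 7 (via fail)  ** P2@[27:27]
pos 28 'c': at 5 (via fail)
pos 29 'd': at 11 (via fail)
pos 30 'a': at 1 (via fail)
pos 31 'c': at 5 (via fail)
pos 32 'a': at 6  ** P1@[31:32]
pos 33 'b': at 7 (via fail)  ** P2@[33:33]
pos 34 'd': at 15  ** P7@[33:34]
pos 35 'c': at 16
pos 36 'a': at 6 (via fail)  ** P1@[35:36]
pos 37 'a': at 2 (via fail)
pos 38 'c': at 3
pos 39 'a': at 4  ** P0@[36:39],P1@[38:39]
pos 40 'c': at 5 (via fail)
pos 41 'a': at 6  ** P1@[40:41]
pos 42 'b': at 7 (via fail)  ** P2@[42:42]
pos 43 'd': at 15  ** P7@[42:43]
pos 44 'a': at 1 (via fail)
pos 45 'a': at 2
pos 46 'b': at 7 (via fail)  ** P2@[46:46]
pos 47 'b': at 8  ** P2@[47:47]
pos 48 'b': at 8 (via fail)  ** P2@[48:48]
pos 49 'd': at 15 (via fail)  ** P7@[48:49]
pos 50 'c': at 16
pos 51 'c': at 17
pos 52 'b': at 18  ** P2@[52:52],P6@[48:52]
pos 53 'c': at 5 (via fail)
pos 54 'b': at 7 (via fail)  ** P2@[54:54]
pos 55 'a': at 1 (via fail)
pos 56 'b': at 7 (via fail)  ** P2@[56:56]

Matches: [[1,1],[4,0],[4,1],[5,2],[6,7],[7,2],[8,7],[11,1],[13,1],[14,4],[15,2],[16,2],[17,5],[17,7],[19,1],[20,4],[21,2],[22,2],[23,3],[24,2],[25,7],[27,2],[32,1],[33,2],[34,7],[36,1],[39,0],[39,1],[41,1],[42,2],[43,7],[46,2],[47,2],[48,2],[49,7],[52,2],[52,6],[54,2],[56,2]]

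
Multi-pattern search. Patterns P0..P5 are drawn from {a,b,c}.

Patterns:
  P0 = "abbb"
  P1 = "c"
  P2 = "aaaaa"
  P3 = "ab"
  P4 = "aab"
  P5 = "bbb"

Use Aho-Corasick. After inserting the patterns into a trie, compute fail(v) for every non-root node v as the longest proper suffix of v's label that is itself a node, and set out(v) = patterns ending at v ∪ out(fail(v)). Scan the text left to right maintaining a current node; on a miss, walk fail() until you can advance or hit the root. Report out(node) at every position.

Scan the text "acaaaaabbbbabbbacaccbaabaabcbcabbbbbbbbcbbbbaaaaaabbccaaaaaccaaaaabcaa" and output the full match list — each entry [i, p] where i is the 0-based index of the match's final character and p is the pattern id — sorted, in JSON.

Build:
Trie (insert patterns):
  0='ε' goto a→1 b→11 c→5
  1='a' goto a→6 b→2
  2='ab' goto b→3  ←P3
  3='abb' goto b→4
  4='abbb' goto ·  ←P0
  5='c' goto ·  ←P1
  6='aa' goto a→7 b→10
  7='aaa' goto a→8
  8='aaaa' goto a→9
  9='aaaaa' goto ·  ←P2
  10='aab' goto ·  ←P4
  11='b' goto b→12
  12='bb' goto b→13
  13='bbb' goto ·  ←P5

BFS fail/out derivation:
  n1('a'): parent n0 fail=0; on 'a' 0 → fail=0;  out ∅∪∅=∅
  n5('c'): parent n0 fail=0; on 'c' 0 → fail=0;  out {1}∪∅={1}
  n11('b'): parent n0 fail=0; on 'b' 0 → fail=0;  out ∅∪∅=∅
  n2('ab'): parent n1 fail=0; on 'b' 0 → fail=11;  out {3}∪∅={3}
  n6('aa'): parent n1 fail=0; on 'a' 0 → fail=1;  out ∅∪∅=∅
  n12('bb'): parent n11 fail=0; on 'b' 0 → fail=11;  out ∅∪∅=∅
  n3('abb'): parent n2 fail=11; on 'b' 11 → fail=12;  out ∅∪∅=∅
  n7('aaa'): parent n6 fail=1; on 'a' 1 → fail=6;  out ∅∪∅=∅
  n10('aab'): parent n6 fail=1; on 'b' 1 → fail=2;  out {4}∪{3}={3,4}
  n13('bbb'): parent n12 fail=11; on 'b' 11 → fail=12;  out {5}∪∅={5}
  n4('abbb'): parent n3 fail=12; on 'b' 12 → fail=13;  out {0}∪{5}={0,5}
  n8('aaaa'): parent n7 fail=6; on 'a' 6 → fail=7;  out ∅∪∅=∅
  n9('aaaaa'): parent n8 fail=7; on 'a' 7 → fail=8;  out {2}∪∅={2}

Run:
pos 0 'a': at 1
pos 1 'c': at 5 ·f  emit P1@[1:1]
pos 2 'a': at 1 ·f
pos 3 'a': at 6
pos 4 'a': at 7
pos 5 'a': at 8
pos 6 'a': at 9  emit P2@[2:6]
pos 7 'b': at 10 ·f  emit P3@[6:7],P4@[5:7]
pos 8 'b': at 3 ·f
pos 9 'b': at 4  emit P0@[6:9],P5@[7:9]
pos 10 'b': at 13 ·f  emit P5@[8:10]
pos 11 'a': at 1 ·f
pos 12 'b': at 2  emit P3@[11:12]
pos 13 'b': at 3
pos 14 'b': at 4  emit P0@[11:14],P5@[12:14]
pos 15 'a': at 1 ·f
pos 16 'c': at 5 ·f  emit P1@[16:16]
pos 17 'a': at 1 ·f
pos 18 'c': at 5 ·f  emit P1@[18:18]
pos 19 'c': at 5 ·f  emit P1@[19:19]
pos 20 'b': at 11 ·f
pos 21 'a': at 1 ·f
pos 22 'a': at 6
pos 23 'b': at 10  emit P3@[22:23],P4@[21:23]
pos 24 'a': at 1 ·f
pos 25 'a': at 6
pos 26 'b': at 10  emit P3@[25:26],P4@[24:26]
pos 27 'c': at 5 ·f  emit P1@[27:27]
pos 28 'b': at 11 ·f
pos 29 'c': at 5 ·f  emit P1@[29:29]
pos 30 'a': at 1 ·f
pos 31 'b': at 2  emit P3@[30:31]
pos 32 'b': at 3
pos 33 'b': at 4  emit P0@[30:33],P5@[31:33]
pos 34 'b': at 13 ·f  emit P5@[32:34]
pos 35 'b': at 13 ·f  emit P5@[33:35]
pos 36 'b': at 13 ·f  emit P5@[34:36]
pos 37 'b': at 13 ·f  emit P5@[35:37]
pos 38 'b': at 13 ·f  emit P5@[36:38]
pos 39 'c': at 5 ·f  emit P1@[39:39]
pos 40 'b': at 11 ·f
pos 41 'b': at 12
pos 42 'b': at 13  emit P5@[40:42]
pos 43 'b': at 13 ·f  emit P5@[41:43]
pos 44 'a': at 1 ·f
pos 45 'a': at 6
pos 46 'a': at 7
pos 47 'a': at 8
pos 48 'a': at 9  emit P2@[44:48]
pos 49 'a': at 9 ·f  emit P2@[45:49]
pos 50 'b': at 10 ·f  emit P3@[49:50],P4@[48:50]
pos 51 'b': at 3 ·f
pos 52 'c': at 5 ·f  emit P1@[52:52]
pos 53 'c': at 5 ·f  emit P1@[53:53]
pos 54 'a': at 1 ·f
pos 55 'a': at 6
pos 56 'a': at 7
pos 57 'a': at 8
pos 58 'a': at 9  emit P2@[54:58]
pos 59 'c': at 5 ·f  emit P1@[59:59]
pos 60 'c': at 5 ·f  emit P1@[60:60]
pos 61 'a': at 1 ·f
pos 62 'a': at 6
pos 63 'a': at 7
pos 64 'a': at 8
pos 65 'a': at 9  emit P2@[61:65]
pos 66 'b': at 10 ·f  emit P3@[65:66],P4@[64:66]
pos 67 'c': at 5 ·f  emit P1@[67:67]
pos 68 'a': at 1 ·f
pos 69 'a': at 6

Result: [[1,1],[6,2],[7,3],[7,4],[9,0],[9,5],[10,5],[12,3],[14,0],[14,5],[16,1],[18,1],[19,1],[23,3],[23,4],[26,3],[26,4],[27,1],[29,1],[31,3],[33,0],[33,5],[34,5],[35,5],[36,5],[37,5],[38,5],[39,1],[42,5],[43,5],[48,2],[49,2],[50,3],[50,4],[52,1],[53,1],[58,2],[59,1],[60,1],[65,2],[66,3],[66,4],[67,1]]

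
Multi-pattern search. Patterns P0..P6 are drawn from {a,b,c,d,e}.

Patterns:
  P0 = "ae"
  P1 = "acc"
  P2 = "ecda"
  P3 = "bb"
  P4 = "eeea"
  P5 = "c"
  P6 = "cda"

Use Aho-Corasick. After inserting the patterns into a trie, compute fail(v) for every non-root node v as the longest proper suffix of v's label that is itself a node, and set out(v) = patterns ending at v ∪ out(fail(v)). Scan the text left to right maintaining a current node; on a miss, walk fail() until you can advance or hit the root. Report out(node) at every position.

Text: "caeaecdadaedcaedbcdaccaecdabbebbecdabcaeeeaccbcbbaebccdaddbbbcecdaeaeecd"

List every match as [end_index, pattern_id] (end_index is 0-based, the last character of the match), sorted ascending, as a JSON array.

Construct AC machine:
Trie nodes:
  0='ε' goto a→1 b→9 c→14 e→5
  1='a' goto c→3 e→2
  2='ae' goto ·  [P0 ends]
  3='ac' goto c→4
  4='acc' goto ·  [P1 ends]
  5='e' goto c→6 e→11
  6='ec' goto d→7
  7='ecd' goto a→8
  8='ecda' goto ·  [P2 ends]
  9='b' goto b→10
  10='bb' goto ·  [P3 ends]
  11='ee' goto e→12
  12='eee' goto a→13
  13='eeea' goto ·  [P4 ends]
  14='c' goto d→15  [P5 ends]
  15='cd' goto a→16
  16='cda' goto ·  [P6 ends]

BFS fail/out derivation:
  fail(1) 'a': from fail(0)=0 chase 'a': 0 ⇒ 0;  out=∅∪out(0)=∅
  fail(5) 'e': from fail(0)=0 chase 'e': 0 ⇒ 0;  out=∅∪out(0)=∅
  fail(9) 'b': from fail(0)=0 chase 'b': 0 ⇒ 0;  out=∅∪out(0)=∅
  fail(14) 'c': from fail(0)=0 chase 'c': 0 ⇒ 0;  out={5}∪out(0)={5}
  fail(2) 'ae': from fail(1)=0 chase 'e': 0 ⇒ 5;  out={0}∪out(5)={0}
  fail(3) 'ac': from fail(1)=0 chase 'c': 0 ⇒ 14;  out=∅∪out(14)={5}
  fail(6) 'ec': from fail(5)=0 chase 'c': 0 ⇒ 14;  out=∅∪out(14)={5}
  fail(10) 'bb': from fail(9)=0 chase 'b': 0 ⇒ 9;  out={3}∪out(9)={3}
  fail(11) 'ee': from fail(5)=0 chase 'e': 0 ⇒ 5;  out=∅∪out(5)=∅
  fail(15) 'cd': from fail(14)=0 chase 'd': 0 ⇒ 0;  out=∅∪out(0)=∅
  fail(4) 'acc': from fail(3)=14 chase 'c': 14→0 ⇒ 14;  out={1}∪out(14)={1,5}
  fail(7) 'ecd': from fail(6)=14 chase 'd': 14 ⇒ 15;  out=∅∪out(15)=∅
  fail(12) 'eee': from fail(11)=5 chase 'e': 5 ⇒ 11;  out=∅∪out(11)=∅
  fail(16) 'cda': from fail(15)=0 chase 'a': 0 ⇒ 1;  out={6}∪out(1)={6}
  fail(8) 'ecda': from fail(7)=15 chase 'a': 15 ⇒ 16;  out={2}∪out(16)={2,6}
  fail(13) 'eeea': from fail(12)=11 chase 'a': 11→5→0 ⇒ 1;  out={4}∪out(1)={4}

Scan:
i=0 'c': node 0→14  → match P5@[0:0]
i=1 'a': node 14→1 (via fail)
i=2 'e': node 1→2  → match P0@[1:2]
i=3 'a': node 2→1 (via fail)
i=4 'e': node 1→2  → match P0@[3:4]
i=5 'c': node 2→6 (via fail)  → match P5@[5:5]
i=6 'd': node 6→7
i=7 'a': node 7→8  → match P2@[4:7],P6@[5:7]
i=8 'd': node 8→0 (via fail)
i=9 'a': node 0→1
i=10 'e': node 1→2  → match P0@[9:10]
i=11 'd': node 2→0 (via fail)
i=12 'c': node 0→14  → match P5@[12:12]
i=13 'a': node 14→1 (via fail)
i=14 'e': node 1→2  → match P0@[13:14]
i=15 'd': node 2→0 (via fail)
i=16 'b': node 0→9
i=17 'c': node 9→14 (via fail)  → match P5@[17:17]
i=18 'd': node 14→15
i=19 'a': node 15→16  → match P6@[17:19]
i=20 'c': node 16→3 (via fail)  → match P5@[20:20]
i=21 'c': node 3→4  → match P1@[19:21],P5@[21:21]
i=22 'a': node 4→1 (via fail)
i=23 'e': node 1→2  → match P0@[22:23]
i=24 'c': node 2→6 (via fail)  → match P5@[24:24]
i=25 'd': node 6→7
i=26 'a': node 7→8  → match P2@[23:26],P6@[24:26]
i=27 'b': node 8→9 (via fail)
i=28 'b': node 9→10  → match P3@[27:28]
i=29 'e': node 10→5 (via fail)
i=30 'b': node 5→9 (via fail)
i=31 'b': node 9→10  → match P3@[30:31]
i=32 'e': node 10→5 (via fail)
i=33 'c': node 5→6  → match P5@[33:33]
i=34 'd': node 6→7
i=35 'a': node 7→8  → match P2@[32:35],P6@[33:35]
i=36 'b': node 8→9 (via fail)
i=37 'c': node 9→14 (via fail)  → match P5@[37:37]
i=38 'a': node 14→1 (via fail)
i=39 'e': node 1→2  → match P0@[38:39]
i=40 'e': node 2→11 (via fail)
i=41 'e': node 11→12
i=42 'a': node 12→13  → match P4@[39:42]
i=43 'c': node 13→3 (via fail)  → match P5@[43:43]
i=44 'c': node 3→4  → match P1@[42:44],P5@[44:44]
i=45 'b': node 4→9 (via fail)
i=46 'c': node 9→14 (via fail)  → match P5@[46:46]
i=47 'b': node 14→9 (via fail)
i=48 'b': node 9→10  → match P3@[47:48]
i=49 'a': node 10→1 (via fail)
i=50 'e': node 1→2  → match P0@[49:50]
i=51 'b': node 2→9 (via fail)
i=52 'c': node 9→14 (via fail)  → match P5@[52:52]
i=53 'c': node 14→14 (via fail)  → match P5@[53:53]
i=54 'd': node 14→15
i=55 'a': node 15→16  → match P6@[53:55]
i=56 'd': node 16→0 (via fail)
i=57 'd': node 0→0
i=58 'b': node 0→9
i=59 'b': node 9→10  → match P3@[58:59]
i=60 'b': node 10→10 (via fail)  → match P3@[59:60]
i=61 'c': node 10→14 (via fail)  → match P5@[61:61]
i=62 'e': node 14→5 (via fail)
i=63 'c': node 5→6  → match P5@[63:63]
i=64 'd': node 6→7
i=65 'a': node 7→8  → match P2@[62:65],P6@[63:65]
i=66 'e': node 8→2 (via fail)  → match P0@[65:66]
i=67 'a': node 2→1 (via fail)
i=68 'e': node 1→2  → match P0@[67:68]
i=69 'e': node 2→11 (via fail)
i=70 'c': node 11→6 (via fail)  → match P5@[70:70]
i=71 'd': node 6→7

All matches (sorted): [[0,5],[2,0],[4,0],[5,5],[7,2],[7,6],[10,0],[12,5],[14,0],[17,5],[19,6],[20,5],[21,1],[21,5],[23,0],[24,5],[26,2],[26,6],[28,3],[31,3],[33,5],[35,2],[35,6],[37,5],[39,0],[42,4],[43,5],[44,1],[44,5],[46,5],[48,3],[50,0],[52,5],[53,5],[55,6],[59,3],[60,3],[61,5],[63,5],[65,2],[65,6],[66,0],[68,0],[70,5]]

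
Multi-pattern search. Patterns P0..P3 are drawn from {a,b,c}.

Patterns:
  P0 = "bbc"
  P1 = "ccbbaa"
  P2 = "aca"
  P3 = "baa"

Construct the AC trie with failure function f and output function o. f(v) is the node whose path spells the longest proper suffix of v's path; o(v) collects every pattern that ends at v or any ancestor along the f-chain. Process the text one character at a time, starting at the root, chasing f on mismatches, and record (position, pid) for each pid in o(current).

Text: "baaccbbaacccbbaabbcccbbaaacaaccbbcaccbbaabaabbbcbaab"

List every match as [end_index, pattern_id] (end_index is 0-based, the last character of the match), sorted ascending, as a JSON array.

Build automaton:
Trie (insert patterns):
  n0 'ε': a→10 b→1 c→4
  n1 'b': a→13 b→2
  n2 'bb': c→3
  n3 'bbc': ·  [P0 ends]
  n4 'c': c→5
  n5 'cc': b→6
  n6 'ccb': b→7
  n7 'ccbb': a→8
  n8 'ccbba': a→9
  n9 'ccbbaa': ·  [P1 ends]
  n10 'a': c→11
  n11 'ac': a→12
  n12 'aca': ·  [P2 ends]
  n13 'ba': a→14
  n14 'baa': ·  [P3 ends]

Failure links (BFS by depth):
  fail(1) 'b': from fail(0)=0 chase 'b': 0 ⇒ 0;  out=∅∪out(0)=∅
  fail(4) 'c': from fail(0)=0 chase 'c': 0 ⇒ 0;  out=∅∪out(0)=∅
  fail(10) 'a': from fail(0)=0 chase 'a': 0 ⇒ 0;  out=∅∪out(0)=∅
  fail(2) 'bb': from fail(1)=0 chase 'b': 0 ⇒ 1;  out=∅∪out(1)=∅
  fail(5) 'cc': from fail(4)=0 chase 'c': 0 ⇒ 4;  out=∅∪out(4)=∅
  fail(11) 'ac': from fail(10)=0 chase 'c': 0 ⇒ 4;  out=∅∪out(4)=∅
  fail(13) 'ba': from fail(1)=0 chase 'a': 0 ⇒ 10;  out=∅∪out(10)=∅
  fail(3) 'bbc': from fail(2)=1 chase 'c': 1→0 ⇒ 4;  out={0}∪out(4)={0}
  fail(6) 'ccb': from fail(5)=4 chase 'b': 4→0 ⇒ 1;  out=∅∪out(1)=∅
  fail(12) 'aca': from fail(11)=4 chase 'a': 4→0 ⇒ 10;  out={2}∪out(10)={2}
  fail(14) 'baa': from fail(13)=10 chase 'a': 10→0 ⇒ 10;  out={3}∪out(10)={3}
  fail(7) 'ccbb': from fail(6)=1 chase 'b': 1 ⇒ 2;  out=∅∪out(2)=∅
  fail(8) 'ccbba': from fail(7)=2 chase 'a': 2→1 ⇒ 13;  out=∅∪out(13)=∅
  fail(9) 'ccbbaa': from fail(8)=13 chase 'a': 13 ⇒ 14;  out={1}∪out(14)={1,3}

Run:
pos 0 'b': at 1
pos 1 'a': at 13
pos 2 'a': at 14  ** P3@[0:2]
pos 3 'c': at 11 (via fail)
pos 4 'c': at 5 (via fail)
pos 5 'b': at 6
pos 6 'b': at 7
pos 7 'a': at 8
pos 8 'a': at 9  ** P1@[3:8],P3@[6:8]
pos 9 'c': at 11 (via fail)
pos 10 'c': at 5 (via fail)
pos 11 'c': at 5 (via fail)
pos 12 'b': at 6
pos 13 'b': at 7
pos 14 'a': at 8
pos 15 'a': at 9  ** P1@[10:15],P3@[13:15]
pos 16 'b': at 1 (via fail)
pos 17 'b': at 2
pos 18 'c': at 3  ** P0@[16:18]
pos 19 'c': at 5 (via fail)
pos 20 'c': at 5 (via fail)
pos 21 'b': at 6
pos 22 'b': at 7
pos 23 'a': at 8
pos 24 'a': at 9  ** P1@[19:24],P3@[22:24]
pos 25 'a': at 10 (via fail)
pos 26 'c': at 11
pos 27 'a': at 12  ** P2@[25:27]
pos 28 'a': at 10 (via fail)
pos 29 'c': at 11
pos 30 'c': at 5 (via fail)
pos 31 'b': at 6
pos 32 'b': at 7
pos 33 'c': at 3 (via fail)  ** P0@[31:33]
pos 34 'a': at 10 (via fail)
pos 35 'c': at 11
pos 36 'c': at 5 (via fail)
pos 37 'b': at 6
pos 38 'b': at 7
pos 39 'a': at 8
pos 40 'a': at 9  ** P1@[35:40],P3@[38:40]
pos 41 'b': at 1 (via fail)
pos 42 'a': at 13
pos 43 'a': at 14  ** P3@[41:43]
pos 44 'b': at 1 (via fail)
pos 45 'b': at 2
pos 46 'b': at 2 (via fail)
pos 47 'c': at 3  ** P0@[45:47]
pos 48 'b': at 1 (via fail)
pos 49 'a': at 13
pos 50 'a': at 14  ** P3@[48:50]
pos 51 'b': at 1 (via fail)

Result: [[2,3],[8,1],[8,3],[15,1],[15,3],[18,0],[24,1],[24,3],[27,2],[33,0],[40,1],[40,3],[43,3],[47,0],[50,3]]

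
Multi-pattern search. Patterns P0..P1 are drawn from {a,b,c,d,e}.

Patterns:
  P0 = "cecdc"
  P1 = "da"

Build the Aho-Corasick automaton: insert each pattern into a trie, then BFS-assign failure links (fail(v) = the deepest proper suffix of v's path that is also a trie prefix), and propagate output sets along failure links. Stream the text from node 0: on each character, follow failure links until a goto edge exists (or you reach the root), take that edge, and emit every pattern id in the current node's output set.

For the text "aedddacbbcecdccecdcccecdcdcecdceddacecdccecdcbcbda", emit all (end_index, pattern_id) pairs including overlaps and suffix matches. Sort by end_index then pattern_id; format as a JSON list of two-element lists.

Build automaton:
Trie (insert patterns):
  n0 'ε': c→1 d→6
  n1 'c': e→2
  n2 'ce': c→3
  n3 'cec': d→4
  n4 'cecd': c→5
  n5 'cecdc': ·  [P0 ends]
  n6 'd': a→7
  n7 'da': ·  [P1 ends]

Failure links (BFS by depth):
  fail(1) 'c': from fail(0)=0 chase 'c': 0 ⇒ 0;  out=∅∪out(0)=∅
  fail(6) 'd': from fail(0)=0 chase 'd': 0 ⇒ 0;  out=∅∪out(0)=∅
  fail(2) 'ce': from fail(1)=0 chase 'e': 0 ⇒ 0;  out=∅∪out(0)=∅
  fail(7) 'da': from fail(6)=0 chase 'a': 0 ⇒ 0;  out={1}∪out(0)={1}
  fail(3) 'cec': from fail(2)=0 chase 'c': 0 ⇒ 1;  out=∅∪out(1)=∅
  fail(4) 'cecd': from fail(3)=1 chase 'd': 1→0 ⇒ 6;  out=∅∪out(6)=∅
  fail(5) 'cecdc': from fail(4)=6 chase 'c': 6→0 ⇒ 1;  out={0}∪out(1)={0}

Run:
i=0 'a': node 0→0
i=1 'e': node 0→0
i=2 'd': node 0→6
i=3 'd': node 6→6 ·f
i=4 'd': node 6→6 ·f
i=5 'a': node 6→7  emit P1@[4:5]
i=6 'c': node 7→1 ·f
i=7 'b': node 1→0 ·f
i=8 'b': node 0→0
i=9 'c': node 0→1
i=10 'e': node 1→2
i=11 'c': node 2→3
i=12 'd': node 3→4
i=13 'c': node 4→5  emit P0@[9:13]
i=14 'c': node 5→1 ·f
i=15 'e': node 1→2
i=16 'c': node 2→3
i=17 'd': node 3→4
i=18 'c': node 4→5  emit P0@[14:18]
i=19 'c': node 5→1 ·f
i=20 'c': node 1→1 ·f
i=21 'e': node 1→2
i=22 'c': node 2→3
i=23 'd': node 3→4
i=24 'c': node 4→5  emit P0@[20:24]
i=25 'd': node 5→6 ·f
i=26 'c': node 6→1 ·f
i=27 'e': node 1→2
i=28 'c': node 2→3
i=29 'd': node 3→4
i=30 'c': node 4→5  emit P0@[26:30]
i=31 'e': node 5→2 ·f
i=32 'd': node 2→6 ·f
i=33 'd': node 6→6 ·f
i=34 'a': node 6→7  emit P1@[33:34]
i=35 'c': node 7→1 ·f
i=36 'e': node 1→2
i=37 'c': node 2→3
i=38 'd': node 3→4
i=39 'c': node 4→5  emit P0@[35:39]
i=40 'c': node 5→1 ·f
i=41 'e': node 1→2
i=42 'c': node 2→3
i=43 'd': node 3→4
i=44 'c': node 4→5  emit P0@[40:44]
i=45 'b': node 5→0 ·f
i=46 'c': node 0→1
i=47 'b': node 1→0 ·f
i=48 'd': node 0→6
i=49 'a': node 6→7  emit P1@[48:49]

Matches: [[5,1],[13,0],[18,0],[24,0],[30,0],[34,1],[39,0],[44,0],[49,1]]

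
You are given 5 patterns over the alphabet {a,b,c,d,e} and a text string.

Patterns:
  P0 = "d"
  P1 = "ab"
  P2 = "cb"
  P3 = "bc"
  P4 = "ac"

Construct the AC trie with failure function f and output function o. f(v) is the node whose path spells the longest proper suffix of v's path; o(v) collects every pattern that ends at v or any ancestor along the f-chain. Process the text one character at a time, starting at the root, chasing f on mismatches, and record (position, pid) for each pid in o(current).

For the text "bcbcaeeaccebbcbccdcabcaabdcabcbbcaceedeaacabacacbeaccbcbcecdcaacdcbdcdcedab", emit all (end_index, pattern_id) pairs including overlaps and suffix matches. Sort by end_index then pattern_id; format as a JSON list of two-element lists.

Construct AC machine:
Trie (insert patterns):
  n0 'ε': a→2 b→6 c→4 d→1
  n1 'd': ·  ←P0
  n2 'a': b→3 c→8
  n3 'ab': ·  ←P1
  n4 'c': b→5
  n5 'cb': ·  ←P2
  n6 'b': c→7
  n7 'bc': ·  ←P3
  n8 'ac': ·  ←P4

BFS fail/out derivation:
  n1('d'): parent n0 fail=0; on 'd' 0 → fail=0;  out {0}∪∅={0}
  n2('a'): parent n0 fail=0; on 'a' 0 → fail=0;  out ∅∪∅=∅
  n4('c'): parent n0 fail=0; on 'c' 0 → fail=0;  out ∅∪∅=∅
  n6('b'): parent n0 fail=0; on 'b' 0 → fail=0;  out ∅∪∅=∅
  n3('ab'): parent n2 fail=0; on 'b' 0 → fail=6;  out {1}∪∅={1}
  n5('cb'): parent n4 fail=0; on 'b' 0 → fail=6;  out {2}∪∅={2}
  n7('bc'): parent n6 fail=0; on 'c' 0 → fail=4;  out {3}∪∅={3}
  n8('ac'): parent n2 fail=0; on 'c' 0 → fail=4;  out {4}∪∅={4}

Text stream:
[0] read 'b'  n0⇒n6
[1] read 'c'  n6⇒n7  → match P3@[0:1]
[2] read 'b'  n7⇒n5 (fail-walked)  → match P2@[1:2]
[3] read 'c'  n5⇒n7 (fail-walked)  → match P3@[2:3]
[4] read 'a'  n7⇒n2 (fail-walked)
[5] read 'e'  n2⇒n0 (fail-walked)
[6] read 'e'  n0⇒n0
[7] read 'a'  n0⇒n2
[8] read 'c'  n2⇒n8  → match P4@[7:8]
[9] read 'c'  n8⇒n4 (fail-walked)
[10] read 'e'  n4⇒n0 (fail-walked)
[11] read 'b'  n0⇒n6
[12] read 'b'  n6⇒n6 (fail-walked)
[13] read 'c'  n6⇒n7  → match P3@[12:13]
[14] read 'b'  n7⇒n5 (fail-walked)  → match P2@[13:14]
[15] read 'c'  n5⇒n7 (fail-walked)  → match P3@[14:15]
[16] read 'c'  n7⇒n4 (fail-walked)
[17] read 'd'  n4⇒n1 (fail-walked)  → match P0@[17:17]
[18] read 'c'  n1⇒n4 (fail-walked)
[19] read 'a'  n4⇒n2 (fail-walked)
[20] read 'b'  n2⇒n3  → match P1@[19:20]
[21] read 'c'  n3⇒n7 (fail-walked)  → match P3@[20:21]
[22] read 'a'  n7⇒n2 (fail-walked)
[23] read 'a'  n2⇒n2 (fail-walked)
[24] read 'b'  n2⇒n3  → match P1@[23:24]
[25] read 'd'  n3⇒n1 (fail-walked)  → match P0@[25:25]
[26] read 'c'  n1⇒n4 (fail-walked)
[27] read 'a'  n4⇒n2 (fail-walked)
[28] read 'b'  n2⇒n3  → match P1@[27:28]
[29] read 'c'  n3⇒n7 (fail-walked)  → match P3@[28:29]
[30] read 'b'  n7⇒n5 (fail-walked)  → match P2@[29:30]
[31] read 'b'  n5⇒n6 (fail-walked)
[32] read 'c'  n6⇒n7  → match P3@[31:32]
[33] read 'a'  n7⇒n2 (fail-walked)
[34] read 'c'  n2⇒n8  → match P4@[33:34]
[35] read 'e'  n8⇒n0 (fail-walked)
[36] read 'e'  n0⇒n0
[37] read 'd'  n0⇒n1  → match P0@[37:37]
[38] read 'e'  n1⇒n0 (fail-walked)
[39] read 'a'  n0⇒n2
[40] read 'a'  n2⇒n2 (fail-walked)
[41] read 'c'  n2⇒n8  → match P4@[40:41]
[42] read 'a'  n8⇒n2 (fail-walked)
[43] read 'b'  n2⇒n3  → match P1@[42:43]
[44] read 'a'  n3⇒n2 (fail-walked)
[45] read 'c'  n2⇒n8  → match P4@[44:45]
[46] read 'a'  n8⇒n2 (fail-walked)
[47] read 'c'  n2⇒n8  → match P4@[46:47]
[48] read 'b'  n8⇒n5 (fail-walked)  → match P2@[47:48]
[49] read 'e'  n5⇒n0 (fail-walked)
[50] read 'a'  n0⇒n2
[51] read 'c'  n2⇒n8  → match P4@[50:51]
[52] read 'c'  n8⇒n4 (fail-walked)
[53] read 'b'  n4⇒n5  → match P2@[52:53]
[54] read 'c'  n5⇒n7 (fail-walked)  → match P3@[53:54]
[55] read 'b'  n7⇒n5 (fail-walked)  → match P2@[54:55]
[56] read 'c'  n5⇒n7 (fail-walked)  → match P3@[55:56]
[57] read 'e'  n7⇒n0 (fail-walked)
[58] read 'c'  n0⇒n4
[59] read 'd'  n4⇒n1 (fail-walked)  → match P0@[59:59]
[60] read 'c'  n1⇒n4 (fail-walked)
[61] read 'a'  n4⇒n2 (fail-walked)
[62] read 'a'  n2⇒n2 (fail-walked)
[63] read 'c'  n2⇒n8  → match P4@[62:63]
[64] read 'd'  n8⇒n1 (fail-walked)  → match P0@[64:64]
[65] read 'c'  n1⇒n4 (fail-walked)
[66] read 'b'  n4⇒n5  → match P2@[65:66]
[67] read 'd'  n5⇒n1 (fail-walked)  → match P0@[67:67]
[68] read 'c'  n1⇒n4 (fail-walked)
[69] read 'd'  n4⇒n1 (fail-walked)  → match P0@[69:69]
[70] read 'c'  n1⇒n4 (fail-walked)
[71] read 'e'  n4⇒n0 (fail-walked)
[72] read 'd'  n0⇒n1  → match P0@[72:72]
[73] read 'a'  n1⇒n2 (fail-walked)
[74] read 'b'  n2⇒n3  → match P1@[73:74]

Result: [[1,3],[2,2],[3,3],[8,4],[13,3],[14,2],[15,3],[17,0],[20,1],[21,3],[24,1],[25,0],[28,1],[29,3],[30,2],[32,3],[34,4],[37,0],[41,4],[43,1],[45,4],[47,4],[48,2],[51,4],[53,2],[54,3],[55,2],[56,3],[59,0],[63,4],[64,0],[66,2],[67,0],[69,0],[72,0],[74,1]]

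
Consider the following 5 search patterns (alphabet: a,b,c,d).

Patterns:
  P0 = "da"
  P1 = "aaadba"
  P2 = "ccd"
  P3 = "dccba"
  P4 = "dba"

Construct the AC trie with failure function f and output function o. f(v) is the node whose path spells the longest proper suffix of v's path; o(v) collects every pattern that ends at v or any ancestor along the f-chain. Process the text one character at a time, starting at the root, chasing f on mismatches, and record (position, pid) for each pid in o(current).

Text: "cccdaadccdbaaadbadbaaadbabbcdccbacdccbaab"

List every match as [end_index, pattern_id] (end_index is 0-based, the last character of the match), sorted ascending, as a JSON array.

Construct AC machine:
Trie nodes:
  0='ε' goto a→3 c→9 d→1
  1='d' goto a→2 b→16 c→12
  2='da' goto ·  ←P0
  3='a' goto a→4
  4='aa' goto a→5
  5='aaa' goto d→6
  6='aaad' goto b→7
  7='aaadb' goto a→8
  8='aaadba' goto ·  ←P1
  9='c' goto c→10
  10='cc' goto d→11
  11='ccd' goto ·  ←P2
  12='dc' goto c→13
  13='dcc' goto b→14
  14='dccb' goto a→15
  15='dccba' goto ·  ←P3
  16='db' goto a→17
  17='dba' goto ·  ←P4

BFS fail/out derivation:
  fail(1) 'd': from fail(0)=0 chase 'd': 0 ⇒ 0;  out=∅∪out(0)=∅
  fail(3) 'a': from fail(0)=0 chase 'a': 0 ⇒ 0;  out=∅∪out(0)=∅
  fail(9) 'c': from fail(0)=0 chase 'c': 0 ⇒ 0;  out=∅∪out(0)=∅
  fail(2) 'da': from fail(1)=0 chase 'a': 0 ⇒ 3;  out={0}∪out(3)={0}
  fail(4) 'aa': from fail(3)=0 chase 'a': 0 ⇒ 3;  out=∅∪out(3)=∅
  fail(10) 'cc': from fail(9)=0 chase 'c': 0 ⇒ 9;  out=∅∪out(9)=∅
  fail(12) 'dc': from fail(1)=0 chase 'c': 0 ⇒ 9;  out=∅∪out(9)=∅
  fail(16) 'db': from fail(1)=0 chase 'b': 0 ⇒ 0;  out=∅∪out(0)=∅
  fail(5) 'aaa': from fail(4)=3 chase 'a': 3 ⇒ 4;  out=∅∪out(4)=∅
  fail(11) 'ccd': from fail(10)=9 chase 'd': 9→0 ⇒ 1;  out={2}∪out(1)={2}
  fail(13) 'dcc': from fail(12)=9 chase 'c': 9 ⇒ 10;  out=∅∪out(10)=∅
  fail(17) 'dba': from fail(16)=0 chase 'a': 0 ⇒ 3;  out={4}∪out(3)={4}
  fail(6) 'aaad': from fail(5)=4 chase 'd': 4→3→0 ⇒ 1;  out=∅∪out(1)=∅
  fail(14) 'dccb': from fail(13)=10 chase 'b': 10→9→0 ⇒ 0;  out=∅∪out(0)=∅
  fail(7) 'aaadb': from fail(6)=1 chase 'b': 1 ⇒ 16;  out=∅∪out(16)=∅
  fail(15) 'dccba': from fail(14)=0 chase 'a': 0 ⇒ 3;  out={3}∪out(3)={3}
  fail(8) 'aaadba': from fail(7)=16 chase 'a': 16 ⇒ 17;  out={1}∪out(17)={1,4}

Text stream:
i=0 'c': node 0→9
i=1 'c': node 9→10
i=2 'c': node 10→10 (via fail)
i=3 'd': node 10→11  ** P2@[1:3]
i=4 'a': node 11→2 (via fail)  ** P0@[3:4]
i=5 'a': node 2→4 (via fail)
i=6 'd': node 4→1 (via fail)
i=7 'c': node 1→12
i=8 'c': node 12→13
i=9 'd': node 13→11 (via fail)  ** P2@[7:9]
i=10 'b': node 11→16 (via fail)
i=11 'a': node 16→17  ** P4@[9:11]
i=12 'a': node 17→4 (via fail)
i=13 'a': node 4→5
i=14 'd': node 5→6
i=15 'b': node 6→7
i=16 'a': node 7→8  ** P1@[11:16],P4@[14:16]
i=17 'd': node 8→1 (via fail)
i=18 'b': node 1→16
i=19 'a': node 16→17  ** P4@[17:19]
i=20 'a': node 17→4 (via fail)
i=21 'a': node 4→5
i=22 'd': node 5→6
i=23 'b': node 6→7
i=24 'a': node 7→8  ** P1@[19:24],P4@[22:24]
i=25 'b': node 8→0 (via fail)
i=26 'b': node 0→0
i=27 'c': node 0→9
i=28 'd': node 9→1 (via fail)
i=29 'c': node 1→12
i=30 'c': node 12→13
i=31 'b': node 13→14
i=32 'a': node 14→15  ** P3@[28:32]
i=33 'c': node 15→9 (via fail)
i=34 'd': node 9→1 (via fail)
i=35 'c': node 1→12
i=36 'c': node 12→13
i=37 'b': node 13→14
i=38 'a': node 14→15  ** P3@[34:38]
i=39 'a': node 15→4 (via fail)
i=40 'b': node 4→0 (via fail)

Matches: [[3,2],[4,0],[9,2],[11,4],[16,1],[16,4],[19,4],[24,1],[24,4],[32,3],[38,3]]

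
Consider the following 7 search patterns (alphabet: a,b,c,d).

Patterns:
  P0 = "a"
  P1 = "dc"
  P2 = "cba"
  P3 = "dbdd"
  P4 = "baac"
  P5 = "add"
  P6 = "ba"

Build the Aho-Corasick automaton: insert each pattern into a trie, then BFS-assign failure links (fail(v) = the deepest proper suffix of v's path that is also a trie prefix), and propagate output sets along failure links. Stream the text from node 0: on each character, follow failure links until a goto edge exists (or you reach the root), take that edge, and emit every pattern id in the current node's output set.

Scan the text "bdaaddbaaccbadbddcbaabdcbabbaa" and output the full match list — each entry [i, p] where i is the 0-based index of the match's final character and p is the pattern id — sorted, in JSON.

Build:
Trie nodes:
  n0 'ε': a→1 b→10 c→4 d→2
  n1 'a': d→14  [P0 ends]
  n2 'd': b→7 c→3
  n3 'dc': ·  [P1 ends]
  n4 'c': b→5
  n5 'cb': a→6
  n6 'cba': ·  [P2 ends]
  n7 'db': d→8
  n8 'dbd': d→9
  n9 'dbdd': ·  [P3 ends]
  n10 'b': a→11
  n11 'ba': a→12  [P6 ends]
  n12 'baa': c→13
  n13 'baac': ·  [P4 ends]
  n14 'ad': d→15
  n15 'add': ·  [P5 ends]

BFS fail/out derivation:
  fail(1) 'a': from fail(0)=0 chase 'a': 0 ⇒ 0;  out={0}∪out(0)={0}
  fail(2) 'd': from fail(0)=0 chase 'd': 0 ⇒ 0;  out=∅∪out(0)=∅
  fail(4) 'c': from fail(0)=0 chase 'c': 0 ⇒ 0;  out=∅∪out(0)=∅
  fail(10) 'b': from fail(0)=0 chase 'b': 0 ⇒ 0;  out=∅∪out(0)=∅
  fail(3) 'dc': from fail(2)=0 chase 'c': 0 ⇒ 4;  out={1}∪out(4)={1}
  fail(5) 'cb': from fail(4)=0 chase 'b': 0 ⇒ 10;  out=∅∪out(10)=∅
  fail(7) 'db': from fail(2)=0 chase 'b': 0 ⇒ 10;  out=∅∪out(10)=∅
  fail(11) 'ba': from fail(10)=0 chase 'a': 0 ⇒ 1;  out={6}∪out(1)={0,6}
  fail(14) 'ad': from fail(1)=0 chase 'd': 0 ⇒ 2;  out=∅∪out(2)=∅
  fail(6) 'cba': from fail(5)=10 chase 'a': 10 ⇒ 11;  out={2}∪out(11)={0,2,6}
  fail(8) 'dbd': from fail(7)=10 chase 'd': 10→0 ⇒ 2;  out=∅∪out(2)=∅
  fail(12) 'baa': from fail(11)=1 chase 'a': 1→0 ⇒ 1;  out=∅∪out(1)={0}
  fail(15) 'add': from fail(14)=2 chase 'd': 2→0 ⇒ 2;  out={5}∪out(2)={5}
  fail(9) 'dbdd': from fail(8)=2 chase 'd': 2→0 ⇒ 2;  out={3}∪out(2)={3}
  fail(13) 'baac': from fail(12)=1 chase 'c': 1→0 ⇒ 4;  out={4}∪out(4)={4}

Run:
i=0 'b': node 0→10
i=1 'd': node 10→2 (via fail)
i=2 'a': node 2→1 (via fail)  → match P0@[2:2]
i=3 'a': node 1→1 (via fail)  → match P0@[3:3]
i=4 'd': node 1→14
i=5 'd': node 14→15  → match P5@[3:5]
i=6 'b': node 15→7 (via fail)
i=7 'a': node 7→11 (via fail)  → match P0@[7:7],P6@[6:7]
i=8 'a': node 11→12  → match P0@[8:8]
i=9 'c': node 12→13  → match P4@[6:9]
i=10 'c': node 13→4 (via fail)
i=11 'b': node 4→5
i=12 'a': node 5→6  → match P0@[12:12],P2@[10:12],P6@[11:12]
i=13 'd': node 6→14 (via fail)
i=14 'b': node 14→7 (via fail)
i=15 'd': node 7→8
i=16 'd': node 8→9  → match P3@[13:16]
i=17 'c': node 9→3 (via fail)  → match P1@[16:17]
i=18 'b': node 3→5 (via fail)
i=19 'a': node 5→6  → match P0@[19:19],P2@[17:19],P6@[18:19]
i=20 'a': node 6→12 (via fail)  → match P0@[20:20]
i=21 'b': node 12→10 (via fail)
i=22 'd': node 10→2 (via fail)
i=23 'c': node 2→3  → match P1@[22:23]
i=24 'b': node 3→5 (via fail)
i=25 'a': node 5→6  → match P0@[25:25],P2@[23:25],P6@[24:25]
i=26 'b': node 6→10 (via fail)
i=27 'b': node 10→10 (via fail)
i=28 'a': node 10→11  → match P0@[28:28],P6@[27:28]
i=29 'a': node 11→12  → match P0@[29:29]

Result: [[2,0],[3,0],[5,5],[7,0],[7,6],[8,0],[9,4],[12,0],[12,2],[12,6],[16,3],[17,1],[19,0],[19,2],[19,6],[20,0],[23,1],[25,0],[25,2],[25,6],[28,0],[28,6],[29,0]]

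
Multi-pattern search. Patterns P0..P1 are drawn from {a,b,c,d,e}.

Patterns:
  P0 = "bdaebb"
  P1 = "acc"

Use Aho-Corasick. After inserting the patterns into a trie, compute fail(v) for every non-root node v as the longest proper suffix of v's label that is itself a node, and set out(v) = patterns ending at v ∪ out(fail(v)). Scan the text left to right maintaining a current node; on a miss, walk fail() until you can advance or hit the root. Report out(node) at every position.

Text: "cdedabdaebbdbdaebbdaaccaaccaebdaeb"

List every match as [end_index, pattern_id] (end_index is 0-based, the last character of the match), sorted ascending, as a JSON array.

Build:
Trie (insert patterns):
  0='ε' goto a→7 b→1
  1='b' goto d→2
  2='bd' goto a→3
  3='bda' goto e→4
  4='bdae' goto b→5
  5='bdaeb' goto b→6
  6='bdaebb' goto ·  [P0 ends]
  7='a' goto c→8
  8='ac' goto c→9
  9='acc' goto ·  [P1 ends]

BFS fail/out derivation:
  fail(1) 'b': from fail(0)=0 chase 'b': 0 ⇒ 0;  out=∅∪out(0)=∅
  fail(7) 'a': from fail(0)=0 chase 'a': 0 ⇒ 0;  out=∅∪out(0)=∅
  fail(2) 'bd': from fail(1)=0 chase 'd': 0 ⇒ 0;  out=∅∪out(0)=∅
  fail(8) 'ac': from fail(7)=0 chase 'c': 0 ⇒ 0;  out=∅∪out(0)=∅
  fail(3) 'bda': from fail(2)=0 chase 'a': 0 ⇒ 7;  out=∅∪out(7)=∅
  fail(9) 'acc': from fail(8)=0 chase 'c': 0 ⇒ 0;  out={1}∪out(0)={1}
  fail(4) 'bdae': from fail(3)=7 chase 'e': 7→0 ⇒ 0;  out=∅∪out(0)=∅
  fail(5) 'bdaeb': from fail(4)=0 chase 'b': 0 ⇒ 1;  out=∅∪out(1)=∅
  fail(6) 'bdaebb': from fail(5)=1 chase 'b': 1→0 ⇒ 1;  out={0}∪out(1)={0}

Text stream:
pos 0 'c': at 0
pos 1 'd': at 0
pos 2 'e': at 0
pos 3 'd': at 0
pos 4 'a': at 7
pos 5 'b': at 1 ·f
pos 6 'd': at 2
pos 7 'a': at 3
pos 8 'e': at 4
pos 9 'b': at 5
pos 10 'b': at 6  → match P0@[5:10]
pos 11 'd': at 2 ·f
pos 12 'b': at 1 ·f
pos 13 'd': at 2
pos 14 'a': at 3
pos 15 'e': at 4
pos 16 'b': at 5
pos 17 'b': at 6  → match P0@[12:17]
pos 18 'd': at 2 ·f
pos 19 'a': at 3
pos 20 'a': at 7 ·f
pos 21 'c': at 8
pos 22 'c': at 9  → match P1@[20:22]
pos 23 'a': at 7 ·f
pos 24 'a': at 7 ·f
pos 25 'c': at 8
pos 26 'c': at 9  → match P1@[24:26]
pos 27 'a': at 7 ·f
pos 28 'e': at 0 ·f
pos 29 'b': at 1
pos 30 'd': at 2
pos 31 'a': at 3
pos 32 'e': at 4
pos 33 'b': at 5

All matches (sorted): [[10,0],[17,0],[22,1],[26,1]]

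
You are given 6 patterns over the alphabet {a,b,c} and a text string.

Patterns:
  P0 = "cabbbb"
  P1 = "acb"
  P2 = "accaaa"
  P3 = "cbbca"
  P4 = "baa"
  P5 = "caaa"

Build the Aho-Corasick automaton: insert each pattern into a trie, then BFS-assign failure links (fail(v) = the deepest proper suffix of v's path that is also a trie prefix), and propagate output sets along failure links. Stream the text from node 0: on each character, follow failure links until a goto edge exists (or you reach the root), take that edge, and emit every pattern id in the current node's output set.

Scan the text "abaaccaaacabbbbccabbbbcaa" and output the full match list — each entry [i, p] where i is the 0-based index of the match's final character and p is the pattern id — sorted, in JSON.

Build:
Trie (insert patterns):
  0='ε' goto a→7 b→18 c→1
  1='c' goto a→2 b→14
  2='ca' goto a→21 b→3
  3='cab' goto b→4
  4='cabb' goto b→5
  5='cabbb' goto b→6
  6='cabbbb' goto ·  [P0 ends]
  7='a' goto c→8
  8='ac' goto b→9 c→10
  9='acb' goto ·  [P1 ends]
  10='acc' goto a→11
  11='acca' goto a→12
  12='accaa' goto a→13
  13='accaaa' goto ·  [P2 ends]
  14='cb' goto b→15
  15='cbb' goto c→16
  16='cbbc' goto a→17
  17='cbbca' goto ·  [P3 ends]
  18='b' goto a→19
  19='ba' goto a→20
  20='baa' goto ·  [P4 ends]
  21='caa' goto a→22
  22='caaa' goto ·  [P5 ends]

Failure links (BFS by depth):
  n1('c'): parent n0 fail=0; on 'c' 0 → fail=0;  out ∅∪∅=∅
  n7('a'): parent n0 fail=0; on 'a' 0 → fail=0;  out ∅∪∅=∅
  n18('b'): parent n0 fail=0; on 'b' 0 → fail=0;  out ∅∪∅=∅
  n2('ca'): parent n1 fail=0; on 'a' 0 → fail=7;  out ∅∪∅=∅
  n8('ac'): parent n7 fail=0; on 'c' 0 → fail=1;  out ∅∪∅=∅
  n14('cb'): parent n1 fail=0; on 'b' 0 → fail=18;  out ∅∪∅=∅
  n19('ba'): parent n18 fail=0; on 'a' 0 → fail=7;  out ∅∪∅=∅
  n3('cab'): parent n2 fail=7; on 'b' 7→0 → fail=18;  out ∅∪∅=∅
  n9('acb'): parent n8 fail=1; on 'b' 1 → fail=14;  out {1}∪∅={1}
  n10('acc'): parent n8 fail=1; on 'c' 1→0 → fail=1;  out ∅∪∅=∅
  n15('cbb'): parent n14 fail=18; on 'b' 18→0 → fail=18;  out ∅∪∅=∅
  n20('baa'): parent n19 fail=7; on 'a' 7→0 → fail=7;  out {4}∪∅={4}
  n21('caa'): parent n2 fail=7; on 'a' 7→0 → fail=7;  out ∅∪∅=∅
  n4('cabb'): parent n3 fail=18; on 'b' 18→0 → fail=18;  out ∅∪∅=∅
  n11('acca'): parent n10 fail=1; on 'a' 1 → fail=2;  out ∅∪∅=∅
  n16('cbbc'): parent n15 fail=18; on 'c' 18→0 → fail=1;  out ∅∪∅=∅
  n22('caaa'): parent n21 fail=7; on 'a' 7→0 → fail=7;  out {5}∪∅={5}
  n5('cabbb'): parent n4 fail=18; on 'b' 18→0 → fail=18;  out ∅∪∅=∅
  n12('accaa'): parent n11 fail=2; on 'a' 2 → fail=21;  out ∅∪∅=∅
  n17('cbbca'): parent n16 fail=1; on 'a' 1 → fail=2;  out {3}∪∅={3}
  n6('cabbbb'): parent n5 fail=18; on 'b' 18→0 → fail=18;  out {0}∪∅={0}
  n13('accaaa'): parent n12 fail=21; on 'a' 21 → fail=22;  out {2}∪{5}={2,5}

Scan:
[0] read 'a'  n0⇒n7
[1] read 'b'  n7⇒n18 (fail-walked)
[2] read 'a'  n18⇒n19
[3] read 'a'  n19⇒n20  ** P4@[1:3]
[4] read 'c'  n20⇒n8 (fail-walked)
[5] read 'c'  n8⇒n10
[6] read 'a'  n10⇒n11
[7] read 'a'  n11⇒n12
[8] read 'a'  n12⇒n13  ** P2@[3:8],P5@[5:8]
[9] read 'c'  n13⇒n8 (fail-walked)
[10] read 'a'  n8⇒n2 (fail-walked)
[11] read 'b'  n2⇒n3
[12] read 'b'  n3⇒n4
[13] read 'b'  n4⇒n5
[14] read 'b'  n5⇒n6  ** P0@[9:14]
[15] read 'c'  n6⇒n1 (fail-walked)
[16] read 'c'  n1⇒n1 (fail-walked)
[17] read 'a'  n1⇒n2
[18] read 'b'  n2⇒n3
[19] read 'b'  n3⇒n4
[20] read 'b'  n4⇒n5
[21] read 'b'  n5⇒n6  ** P0@[16:21]
[22] read 'c'  n6⇒n1 (fail-walked)
[23] read 'a'  n1⇒n2
[24] read 'a'  n2⇒n21

Matches: [[3,4],[8,2],[8,5],[14,0],[21,0]]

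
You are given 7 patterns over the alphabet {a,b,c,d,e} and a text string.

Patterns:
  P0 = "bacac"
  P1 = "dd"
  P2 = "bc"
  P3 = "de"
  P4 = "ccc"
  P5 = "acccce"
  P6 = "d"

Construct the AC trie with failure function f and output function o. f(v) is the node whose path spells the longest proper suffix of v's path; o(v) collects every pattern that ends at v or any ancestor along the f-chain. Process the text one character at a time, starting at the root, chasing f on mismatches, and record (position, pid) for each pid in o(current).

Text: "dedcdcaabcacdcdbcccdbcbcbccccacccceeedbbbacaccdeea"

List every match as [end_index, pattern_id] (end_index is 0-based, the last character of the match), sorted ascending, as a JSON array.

Construct AC machine:
Trie (insert patterns):
  n0 'ε': a→13 b→1 c→10 d→6
  n1 'b': a→2 c→8
  n2 'ba': c→3
  n3 'bac': a→4
  n4 'baca': c→5
  n5 'bacac': ·  ←P0
  n6 'd': d→7 e→9  ←P6
  n7 'dd': ·  ←P1
  n8 'bc': ·  ←P2
  n9 'de': ·  ←P3
  n10 'c': c→11
  n11 'cc': c→12
  n12 'ccc': ·  ←P4
  n13 'a': c→14
  n14 'ac': c→15
  n15 'acc': c→16
  n16 'accc': c→17
  n17 'acccc': e→18
  n18 'acccce': ·  ←P5

BFS fail/out derivation:
  fail(1) 'b': from fail(0)=0 chase 'b': 0 ⇒ 0;  out=∅∪out(0)=∅
  fail(6) 'd': from fail(0)=0 chase 'd': 0 ⇒ 0;  out={6}∪out(0)={6}
  fail(10) 'c': from fail(0)=0 chase 'c': 0 ⇒ 0;  out=∅∪out(0)=∅
  fail(13) 'a': from fail(0)=0 chase 'a': 0 ⇒ 0;  out=∅∪out(0)=∅
  fail(2) 'ba': from fail(1)=0 chase 'a': 0 ⇒ 13;  out=∅∪out(13)=∅
  fail(7) 'dd': from fail(6)=0 chase 'd': 0 ⇒ 6;  out={1}∪out(6)={1,6}
  fail(8) 'bc': from fail(1)=0 chase 'c': 0 ⇒ 10;  out={2}∪out(10)={2}
  fail(9) 'de': from fail(6)=0 chase 'e': 0 ⇒ 0;  out={3}∪out(0)={3}
  fail(11) 'cc': from fail(10)=0 chase 'c': 0 ⇒ 10;  out=∅∪out(10)=∅
  fail(14) 'ac': from fail(13)=0 chase 'c': 0 ⇒ 10;  out=∅∪out(10)=∅
  fail(3) 'bac': from fail(2)=13 chase 'c': 13 ⇒ 14;  out=∅∪out(14)=∅
  fail(12) 'ccc': from fail(11)=10 chase 'c': 10 ⇒ 11;  out={4}∪out(11)={4}
  fail(15) 'acc': from fail(14)=10 chase 'c': 10 ⇒ 11;  out=∅∪out(11)=∅
  fail(4) 'baca': from fail(3)=14 chase 'a': 14→10→0 ⇒ 13;  out=∅∪out(13)=∅
  fail(16) 'accc': from fail(15)=11 chase 'c': 11 ⇒ 12;  out=∅∪out(12)={4}
  fail(5) 'bacac': from fail(4)=13 chase 'c': 13 ⇒ 14;  out={0}∪out(14)={0}
  fail(17) 'acccc': from fail(16)=12 chase 'c': 12→11 ⇒ 12;  out=∅∪out(12)={4}
  fail(18) 'acccce': from fail(17)=12 chase 'e': 12→11→10→0 ⇒ 0;  out={5}∪out(0)={5}

Run:
[0] read 'd'  n0⇒n6  ** P6@[0:0]
[1] read 'e'  n6⇒n9  ** P3@[0:1]
[2] read 'd'  n9⇒n6 (fail-walked)  ** P6@[2:2]
[3] read 'c'  n6⇒n10 (fail-walked)
[4] read 'd'  n10⇒n6 (fail-walked)  ** P6@[4:4]
[5] read 'c'  n6⇒n10 (fail-walked)
[6] read 'a'  n10⇒n13 (fail-walked)
[7] read 'a'  n13⇒n13 (fail-walked)
[8] read 'b'  n13⇒n1 (fail-walked)
[9] read 'c'  n1⇒n8  ** P2@[8:9]
[10] read 'a'  n8⇒n13 (fail-walked)
[11] read 'c'  n13⇒n14
[12] read 'd'  n14⇒n6 (fail-walked)  ** P6@[12:12]
[13] read 'c'  n6⇒n10 (fail-walked)
[14] read 'd'  n10⇒n6 (fail-walked)  ** P6@[14:14]
[15] read 'b'  n6⇒n1 (fail-walked)
[16] read 'c'  n1⇒n8  ** P2@[15:16]
[17] read 'c'  n8⇒n11 (fail-walked)
[18] read 'c'  n11⇒n12  ** P4@[16:18]
[19] read 'd'  n12⇒n6 (fail-walked)  ** P6@[19:19]
[20] read 'b'  n6⇒n1 (fail-walked)
[21] read 'c'  n1⇒n8  ** P2@[20:21]
[22] read 'b'  n8⇒n1 (fail-walked)
[23] read 'c'  n1⇒n8  ** P2@[22:23]
[24] read 'b'  n8⇒n1 (fail-walked)
[25] read 'c'  n1⇒n8  ** P2@[24:25]
[26] read 'c'  n8⇒n11 (fail-walked)
[27] read 'c'  n11⇒n12  ** P4@[25:27]
[28] read 'c'  n12⇒n12 (fail-walked)  ** P4@[26:28]
[29] read 'a'  n12⇒n13 (fail-walked)
[30] read 'c'  n13⇒n14
[31] read 'c'  n14⇒n15
[32] read 'c'  n15⇒n16  ** P4@[30:32]
[33] read 'c'  n16⇒n17  ** P4@[31:33]
[34] read 'e'  n17⇒n18  ** P5@[29:34]
[35] read 'e'  n18⇒n0 (fail-walked)
[36] read 'e'  n0⇒n0
[37] read 'd'  n0⇒n6  ** P6@[37:37]
[38] read 'b'  n6⇒n1 (fail-walked)
[39] read 'b'  n1⇒n1 (fail-walked)
[40] read 'b'  n1⇒n1 (fail-walked)
[41] read 'a'  n1⇒n2
[42] read 'c'  n2⇒n3
[43] read 'a'  n3⇒n4
[44] read 'c'  n4⇒n5  ** P0@[40:44]
[45] read 'c'  n5⇒n15 (fail-walked)
[46] read 'd'  n15⇒n6 (fail-walked)  ** P6@[46:46]
[47] read 'e'  n6⇒n9  ** P3@[46:47]
[48] read 'e'  n9⇒n0 (fail-walked)
[49] read 'a'  n0⇒n13

Matches: [[0,6],[1,3],[2,6],[4,6],[9,2],[12,6],[14,6],[16,2],[18,4],[19,6],[21,2],[23,2],[25,2],[27,4],[28,4],[32,4],[33,4],[34,5],[37,6],[44,0],[46,6],[47,3]]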